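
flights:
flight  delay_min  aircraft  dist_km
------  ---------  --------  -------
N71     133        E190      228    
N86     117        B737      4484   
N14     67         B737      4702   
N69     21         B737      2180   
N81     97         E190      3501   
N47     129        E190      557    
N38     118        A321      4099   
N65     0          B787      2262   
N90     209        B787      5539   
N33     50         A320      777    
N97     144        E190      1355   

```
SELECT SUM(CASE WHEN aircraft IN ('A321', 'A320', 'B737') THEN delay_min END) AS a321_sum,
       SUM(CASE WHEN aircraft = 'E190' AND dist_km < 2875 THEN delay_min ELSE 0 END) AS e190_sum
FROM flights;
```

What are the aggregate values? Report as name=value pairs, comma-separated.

a321_sum=373, e190_sum=406

[a321_sum: aircraft IN ('A321', 'A320', 'B737')]
flight=N71: ✗
flight=N86: ✓ → 117
flight=N14: ✓ → 67
flight=N69: ✓ → 21
flight=N81: ✗
flight=N47: ✗
flight=N38: ✓ → 118
flight=N65: ✗
flight=N90: ✗
flight=N33: ✓ → 50
flight=N97: ✗
a321_sum = 117 + 67 + 21 + 118 + 50 = 373
—
[e190_sum: aircraft = 'E190' AND dist_km < 2875]
flight=N71: ✓ → 133
flight=N86: ✗
flight=N14: ✗
flight=N69: ✗
flight=N81: ✗
flight=N47: ✓ → 129
flight=N38: ✗
flight=N65: ✗
flight=N90: ✗
flight=N33: ✗
flight=N97: ✓ → 144
e190_sum = 133 + 129 + 144 = 406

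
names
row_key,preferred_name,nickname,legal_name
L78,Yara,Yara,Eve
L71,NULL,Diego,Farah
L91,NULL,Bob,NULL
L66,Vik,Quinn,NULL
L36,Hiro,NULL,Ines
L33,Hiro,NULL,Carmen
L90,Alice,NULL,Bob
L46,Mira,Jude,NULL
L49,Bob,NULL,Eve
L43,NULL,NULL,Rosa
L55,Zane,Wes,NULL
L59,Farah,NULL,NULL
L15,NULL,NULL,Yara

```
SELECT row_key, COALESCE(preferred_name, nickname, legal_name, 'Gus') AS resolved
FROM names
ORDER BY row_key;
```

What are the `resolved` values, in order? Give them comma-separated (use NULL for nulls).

Yara, Hiro, Hiro, Rosa, Mira, Bob, Zane, Farah, Vik, Diego, Yara, Alice, Bob

row_key=L15: preferred_name=NULL, nickname=NULL, legal_name=Yara → Yara
row_key=L33: preferred_name=Hiro → Hiro
row_key=L36: preferred_name=Hiro → Hiro
row_key=L43: preferred_name=NULL, nickname=NULL, legal_name=Rosa → Rosa
row_key=L46: preferred_name=Mira → Mira
row_key=L49: preferred_name=Bob → Bob
row_key=L55: preferred_name=Zane → Zane
row_key=L59: preferred_name=Farah → Farah
row_key=L66: preferred_name=Vik → Vik
row_key=L71: preferred_name=NULL, nickname=Diego → Diego
row_key=L78: preferred_name=Yara → Yara
row_key=L90: preferred_name=Alice → Alice
row_key=L91: preferred_name=NULL, nickname=Bob → Bob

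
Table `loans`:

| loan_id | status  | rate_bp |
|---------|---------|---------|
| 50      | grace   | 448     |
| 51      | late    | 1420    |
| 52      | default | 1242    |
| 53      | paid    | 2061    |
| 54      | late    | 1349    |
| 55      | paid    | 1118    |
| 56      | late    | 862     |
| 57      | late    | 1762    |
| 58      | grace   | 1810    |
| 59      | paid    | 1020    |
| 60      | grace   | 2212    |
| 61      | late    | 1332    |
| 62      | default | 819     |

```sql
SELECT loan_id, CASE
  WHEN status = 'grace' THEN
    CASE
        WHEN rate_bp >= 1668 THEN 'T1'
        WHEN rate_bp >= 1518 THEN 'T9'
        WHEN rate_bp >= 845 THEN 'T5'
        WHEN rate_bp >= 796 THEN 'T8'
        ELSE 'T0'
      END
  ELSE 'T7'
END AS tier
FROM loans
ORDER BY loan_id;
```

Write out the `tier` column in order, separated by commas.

T0, T7, T7, T7, T7, T7, T7, T7, T1, T7, T1, T7, T7

loan_id=50: status='grace' → inner[ELSE] → T0
loan_id=51: status='late' → outer ELSE → T7
loan_id=52: status='default' → outer ELSE → T7
loan_id=53: status='paid' → outer ELSE → T7
loan_id=54: status='late' → outer ELSE → T7
loan_id=55: status='paid' → outer ELSE → T7
loan_id=56: status='late' → outer ELSE → T7
loan_id=57: status='late' → outer ELSE → T7
loan_id=58: status='grace' → inner[rate_bp >= 1668] → T1
loan_id=59: status='paid' → outer ELSE → T7
loan_id=60: status='grace' → inner[rate_bp >= 1668] → T1
loan_id=61: status='late' → outer ELSE → T7
loan_id=62: status='default' → outer ELSE → T7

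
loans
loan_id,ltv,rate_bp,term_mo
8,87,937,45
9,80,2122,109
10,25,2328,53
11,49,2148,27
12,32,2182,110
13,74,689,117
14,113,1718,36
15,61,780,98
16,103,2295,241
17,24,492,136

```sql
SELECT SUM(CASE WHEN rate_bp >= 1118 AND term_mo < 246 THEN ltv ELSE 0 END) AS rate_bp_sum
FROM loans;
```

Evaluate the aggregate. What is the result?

402

loan_id=8: ✗
loan_id=9: ✓ → 80
loan_id=10: ✓ → 25
loan_id=11: ✓ → 49
loan_id=12: ✓ → 32
loan_id=13: ✗
loan_id=14: ✓ → 113
loan_id=15: ✗
loan_id=16: ✓ → 103
loan_id=17: ✗
rate_bp_sum = 80 + 25 + 49 + 32 + 113 + 103 = 402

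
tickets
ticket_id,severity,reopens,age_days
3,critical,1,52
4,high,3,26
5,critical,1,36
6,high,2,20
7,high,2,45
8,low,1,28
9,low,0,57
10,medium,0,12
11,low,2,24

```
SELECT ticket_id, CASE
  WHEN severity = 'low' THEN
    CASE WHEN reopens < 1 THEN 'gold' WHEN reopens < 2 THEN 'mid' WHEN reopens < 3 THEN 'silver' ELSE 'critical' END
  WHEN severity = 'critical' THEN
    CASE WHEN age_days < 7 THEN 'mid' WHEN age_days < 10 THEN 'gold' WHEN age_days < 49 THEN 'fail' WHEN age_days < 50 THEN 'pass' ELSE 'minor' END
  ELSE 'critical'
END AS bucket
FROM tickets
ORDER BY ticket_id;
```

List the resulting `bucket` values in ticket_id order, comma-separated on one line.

ticket_id=3: severity='critical' → inner[ELSE] → minor
ticket_id=4: severity='high' → outer ELSE → critical
ticket_id=5: severity='critical' → inner[age_days < 49] → fail
ticket_id=6: severity='high' → outer ELSE → critical
ticket_id=7: severity='high' → outer ELSE → critical
ticket_id=8: severity='low' → inner[reopens < 2] → mid
ticket_id=9: severity='low' → inner[reopens < 1] → gold
ticket_id=10: severity='medium' → outer ELSE → critical
ticket_id=11: severity='low' → inner[reopens < 3] → silver

minor, critical, fail, critical, critical, mid, gold, critical, silver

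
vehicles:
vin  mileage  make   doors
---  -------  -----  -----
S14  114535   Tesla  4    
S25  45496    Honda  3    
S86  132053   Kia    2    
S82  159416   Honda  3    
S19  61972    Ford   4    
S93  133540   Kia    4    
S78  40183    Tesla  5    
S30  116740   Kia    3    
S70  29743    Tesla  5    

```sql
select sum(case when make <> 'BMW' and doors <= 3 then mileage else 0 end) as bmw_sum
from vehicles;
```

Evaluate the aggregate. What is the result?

453705

vin=S14: ✗
vin=S25: ✓ → 45496
vin=S86: ✓ → 132053
vin=S82: ✓ → 159416
vin=S19: ✗
vin=S93: ✗
vin=S78: ✗
vin=S30: ✓ → 116740
vin=S70: ✗
bmw_sum = 45496 + 132053 + 159416 + 116740 = 453705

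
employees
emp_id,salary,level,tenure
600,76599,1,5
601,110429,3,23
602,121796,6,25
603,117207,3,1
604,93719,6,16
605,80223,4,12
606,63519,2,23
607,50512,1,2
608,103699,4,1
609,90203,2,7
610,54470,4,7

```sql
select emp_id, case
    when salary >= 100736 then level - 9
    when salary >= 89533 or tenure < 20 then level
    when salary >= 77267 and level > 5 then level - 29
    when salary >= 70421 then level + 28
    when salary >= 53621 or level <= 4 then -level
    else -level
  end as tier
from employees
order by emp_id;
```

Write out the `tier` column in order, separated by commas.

1, -6, -3, -6, 6, 4, -2, 1, -5, 2, 4

emp_id=600: salary >= 89533 or tenure < 20 → 1
emp_id=601: salary >= 100736 → -6
emp_id=602: salary >= 100736 → -3
emp_id=603: salary >= 100736 → -6
emp_id=604: salary >= 89533 or tenure < 20 → 6
emp_id=605: salary >= 89533 or tenure < 20 → 4
emp_id=606: salary >= 53621 or level <= 4 → -2
emp_id=607: salary >= 89533 or tenure < 20 → 1
emp_id=608: salary >= 100736 → -5
emp_id=609: salary >= 89533 or tenure < 20 → 2
emp_id=610: salary >= 89533 or tenure < 20 → 4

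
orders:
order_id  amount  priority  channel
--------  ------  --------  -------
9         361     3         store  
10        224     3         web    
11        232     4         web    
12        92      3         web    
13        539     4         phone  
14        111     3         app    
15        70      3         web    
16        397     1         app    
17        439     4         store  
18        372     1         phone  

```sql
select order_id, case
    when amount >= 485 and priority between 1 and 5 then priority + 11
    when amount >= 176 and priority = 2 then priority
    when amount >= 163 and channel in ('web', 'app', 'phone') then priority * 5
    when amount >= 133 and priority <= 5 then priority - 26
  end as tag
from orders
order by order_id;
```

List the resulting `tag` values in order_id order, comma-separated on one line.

-23, 15, 20, NULL, 15, NULL, NULL, 5, -22, 5

order_id=9: amount >= 133 and priority <= 5 → -23
order_id=10: amount >= 163 and channel in ('web', 'app', 'phone') → 15
order_id=11: amount >= 163 and channel in ('web', 'app', 'phone') → 20
order_id=12: (no match → NULL) → NULL
order_id=13: amount >= 485 and priority between 1 and 5 → 15
order_id=14: (no match → NULL) → NULL
order_id=15: (no match → NULL) → NULL
order_id=16: amount >= 163 and channel in ('web', 'app', 'phone') → 5
order_id=17: amount >= 133 and priority <= 5 → -22
order_id=18: amount >= 163 and channel in ('web', 'app', 'phone') → 5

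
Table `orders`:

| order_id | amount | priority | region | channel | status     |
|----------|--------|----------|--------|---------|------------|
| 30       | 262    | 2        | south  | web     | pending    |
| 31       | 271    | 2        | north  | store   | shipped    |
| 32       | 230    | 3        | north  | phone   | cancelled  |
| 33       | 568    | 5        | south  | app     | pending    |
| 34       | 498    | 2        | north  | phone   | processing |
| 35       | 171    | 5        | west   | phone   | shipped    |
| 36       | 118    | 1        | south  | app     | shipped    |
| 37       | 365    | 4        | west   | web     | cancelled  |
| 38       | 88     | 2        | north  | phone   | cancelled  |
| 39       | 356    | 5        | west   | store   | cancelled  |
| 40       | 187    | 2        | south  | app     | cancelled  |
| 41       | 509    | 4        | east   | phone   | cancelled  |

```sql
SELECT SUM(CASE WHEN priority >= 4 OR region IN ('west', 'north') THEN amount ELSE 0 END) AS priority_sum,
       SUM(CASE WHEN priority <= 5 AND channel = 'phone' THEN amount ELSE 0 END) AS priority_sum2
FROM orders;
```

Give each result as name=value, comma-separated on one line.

[priority_sum: priority >= 4 OR region IN ('west', 'north')]
order_id=30: ✗
order_id=31: ✓ → 271
order_id=32: ✓ → 230
order_id=33: ✓ → 568
order_id=34: ✓ → 498
order_id=35: ✓ → 171
order_id=36: ✗
order_id=37: ✓ → 365
order_id=38: ✓ → 88
order_id=39: ✓ → 356
order_id=40: ✗
order_id=41: ✓ → 509
priority_sum = 271 + 230 + 568 + 498 + 171 + 365 + 88 + 356 + 509 = 3056
—
[priority_sum2: priority <= 5 AND channel = 'phone']
order_id=30: ✗
order_id=31: ✗
order_id=32: ✓ → 230
order_id=33: ✗
order_id=34: ✓ → 498
order_id=35: ✓ → 171
order_id=36: ✗
order_id=37: ✗
order_id=38: ✓ → 88
order_id=39: ✗
order_id=40: ✗
order_id=41: ✓ → 509
priority_sum2 = 230 + 498 + 171 + 88 + 509 = 1496

priority_sum=3056, priority_sum2=1496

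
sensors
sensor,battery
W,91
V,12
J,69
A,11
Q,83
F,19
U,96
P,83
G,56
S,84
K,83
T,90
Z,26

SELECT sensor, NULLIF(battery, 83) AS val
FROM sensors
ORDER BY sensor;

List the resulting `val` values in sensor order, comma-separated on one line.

11, 19, 56, 69, NULL, NULL, NULL, 84, 90, 96, 12, 91, 26

sensor=A: battery=11 vs 83: differ → 11
sensor=F: battery=19 vs 83: differ → 19
sensor=G: battery=56 vs 83: differ → 56
sensor=J: battery=69 vs 83: differ → 69
sensor=K: battery=83 vs 83: equal → NULL
sensor=P: battery=83 vs 83: equal → NULL
sensor=Q: battery=83 vs 83: equal → NULL
sensor=S: battery=84 vs 83: differ → 84
sensor=T: battery=90 vs 83: differ → 90
sensor=U: battery=96 vs 83: differ → 96
sensor=V: battery=12 vs 83: differ → 12
sensor=W: battery=91 vs 83: differ → 91
sensor=Z: battery=26 vs 83: differ → 26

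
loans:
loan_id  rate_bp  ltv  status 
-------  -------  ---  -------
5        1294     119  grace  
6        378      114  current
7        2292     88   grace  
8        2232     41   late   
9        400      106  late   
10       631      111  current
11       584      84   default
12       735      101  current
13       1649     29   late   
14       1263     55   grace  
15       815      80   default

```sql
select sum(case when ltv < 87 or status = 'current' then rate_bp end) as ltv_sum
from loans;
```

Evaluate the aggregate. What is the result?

8287

loan_id=5: ✗
loan_id=6: ✓ → 378
loan_id=7: ✗
loan_id=8: ✓ → 2232
loan_id=9: ✗
loan_id=10: ✓ → 631
loan_id=11: ✓ → 584
loan_id=12: ✓ → 735
loan_id=13: ✓ → 1649
loan_id=14: ✓ → 1263
loan_id=15: ✓ → 815
ltv_sum = 378 + 2232 + 631 + 584 + 735 + 1649 + 1263 + 815 = 8287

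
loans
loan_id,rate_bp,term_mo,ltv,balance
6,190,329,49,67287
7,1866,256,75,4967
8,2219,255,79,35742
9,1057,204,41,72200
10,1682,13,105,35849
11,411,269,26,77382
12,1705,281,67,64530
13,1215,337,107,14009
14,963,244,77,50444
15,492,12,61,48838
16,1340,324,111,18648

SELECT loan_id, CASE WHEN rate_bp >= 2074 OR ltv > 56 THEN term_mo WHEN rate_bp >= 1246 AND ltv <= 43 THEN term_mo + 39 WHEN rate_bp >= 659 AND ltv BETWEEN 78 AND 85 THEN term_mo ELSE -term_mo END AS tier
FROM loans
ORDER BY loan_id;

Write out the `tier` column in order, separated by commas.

-329, 256, 255, -204, 13, -269, 281, 337, 244, 12, 324

loan_id=6: ELSE → -329
loan_id=7: rate_bp >= 2074 OR ltv > 56 → 256
loan_id=8: rate_bp >= 2074 OR ltv > 56 → 255
loan_id=9: ELSE → -204
loan_id=10: rate_bp >= 2074 OR ltv > 56 → 13
loan_id=11: ELSE → -269
loan_id=12: rate_bp >= 2074 OR ltv > 56 → 281
loan_id=13: rate_bp >= 2074 OR ltv > 56 → 337
loan_id=14: rate_bp >= 2074 OR ltv > 56 → 244
loan_id=15: rate_bp >= 2074 OR ltv > 56 → 12
loan_id=16: rate_bp >= 2074 OR ltv > 56 → 324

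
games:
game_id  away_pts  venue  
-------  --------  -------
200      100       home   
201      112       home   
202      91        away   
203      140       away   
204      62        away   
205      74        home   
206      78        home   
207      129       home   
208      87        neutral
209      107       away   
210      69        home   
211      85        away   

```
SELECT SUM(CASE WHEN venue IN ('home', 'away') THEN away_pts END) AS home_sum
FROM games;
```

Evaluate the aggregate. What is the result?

1047

game_id=200: ✓ → 100
game_id=201: ✓ → 112
game_id=202: ✓ → 91
game_id=203: ✓ → 140
game_id=204: ✓ → 62
game_id=205: ✓ → 74
game_id=206: ✓ → 78
game_id=207: ✓ → 129
game_id=208: ✗
game_id=209: ✓ → 107
game_id=210: ✓ → 69
game_id=211: ✓ → 85
home_sum = 100 + 112 + 91 + 140 + 62 + 74 + 78 + 129 + 107 + 69 + 85 = 1047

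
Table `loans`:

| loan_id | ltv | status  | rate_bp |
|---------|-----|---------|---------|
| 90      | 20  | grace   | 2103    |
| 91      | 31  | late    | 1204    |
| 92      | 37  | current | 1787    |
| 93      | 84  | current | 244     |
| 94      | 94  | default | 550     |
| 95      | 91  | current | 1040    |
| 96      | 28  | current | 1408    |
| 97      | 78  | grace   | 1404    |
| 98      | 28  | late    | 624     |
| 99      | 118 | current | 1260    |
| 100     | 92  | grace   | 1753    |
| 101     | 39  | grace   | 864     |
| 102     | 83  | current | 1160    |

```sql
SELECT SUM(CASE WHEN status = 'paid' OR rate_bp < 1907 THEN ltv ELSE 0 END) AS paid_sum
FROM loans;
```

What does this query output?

loan_id=90: ✗
loan_id=91: ✓ → 31
loan_id=92: ✓ → 37
loan_id=93: ✓ → 84
loan_id=94: ✓ → 94
loan_id=95: ✓ → 91
loan_id=96: ✓ → 28
loan_id=97: ✓ → 78
loan_id=98: ✓ → 28
loan_id=99: ✓ → 118
loan_id=100: ✓ → 92
loan_id=101: ✓ → 39
loan_id=102: ✓ → 83
paid_sum = 31 + 37 + 84 + 94 + 91 + 28 + 78 + 28 + 118 + 92 + 39 + 83 = 803

803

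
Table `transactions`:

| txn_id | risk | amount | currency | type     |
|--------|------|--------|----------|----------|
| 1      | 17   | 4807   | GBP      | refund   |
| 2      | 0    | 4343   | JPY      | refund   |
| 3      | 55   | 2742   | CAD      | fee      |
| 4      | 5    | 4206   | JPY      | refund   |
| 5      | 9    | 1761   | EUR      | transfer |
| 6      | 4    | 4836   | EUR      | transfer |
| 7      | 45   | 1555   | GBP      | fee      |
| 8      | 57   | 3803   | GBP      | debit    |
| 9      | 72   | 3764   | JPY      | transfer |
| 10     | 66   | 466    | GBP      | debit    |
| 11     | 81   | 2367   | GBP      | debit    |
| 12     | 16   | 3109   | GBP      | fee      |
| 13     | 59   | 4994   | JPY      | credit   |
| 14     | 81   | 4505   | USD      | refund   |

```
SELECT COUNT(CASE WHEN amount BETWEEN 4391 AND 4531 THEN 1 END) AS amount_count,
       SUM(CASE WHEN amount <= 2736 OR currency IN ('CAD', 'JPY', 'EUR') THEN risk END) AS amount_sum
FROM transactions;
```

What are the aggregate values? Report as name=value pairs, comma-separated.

amount_count=1, amount_sum=396

[amount_count: amount BETWEEN 4391 AND 4531]
txn_id=1: ✗
txn_id=2: ✗
txn_id=3: ✗
txn_id=4: ✗
txn_id=5: ✗
txn_id=6: ✗
txn_id=7: ✗
txn_id=8: ✗
txn_id=9: ✗
txn_id=10: ✗
txn_id=11: ✗
txn_id=12: ✗
txn_id=13: ✗
txn_id=14: ✓ → 1
amount_count = COUNT(1) = 1
—
[amount_sum: amount <= 2736 OR currency IN ('CAD', 'JPY', 'EUR')]
txn_id=1: ✗
txn_id=2: ✓ → 0
txn_id=3: ✓ → 55
txn_id=4: ✓ → 5
txn_id=5: ✓ → 9
txn_id=6: ✓ → 4
txn_id=7: ✓ → 45
txn_id=8: ✗
txn_id=9: ✓ → 72
txn_id=10: ✓ → 66
txn_id=11: ✓ → 81
txn_id=12: ✗
txn_id=13: ✓ → 59
txn_id=14: ✗
amount_sum = 55 + 5 + 9 + 4 + 45 + 72 + 66 + 81 + 59 = 396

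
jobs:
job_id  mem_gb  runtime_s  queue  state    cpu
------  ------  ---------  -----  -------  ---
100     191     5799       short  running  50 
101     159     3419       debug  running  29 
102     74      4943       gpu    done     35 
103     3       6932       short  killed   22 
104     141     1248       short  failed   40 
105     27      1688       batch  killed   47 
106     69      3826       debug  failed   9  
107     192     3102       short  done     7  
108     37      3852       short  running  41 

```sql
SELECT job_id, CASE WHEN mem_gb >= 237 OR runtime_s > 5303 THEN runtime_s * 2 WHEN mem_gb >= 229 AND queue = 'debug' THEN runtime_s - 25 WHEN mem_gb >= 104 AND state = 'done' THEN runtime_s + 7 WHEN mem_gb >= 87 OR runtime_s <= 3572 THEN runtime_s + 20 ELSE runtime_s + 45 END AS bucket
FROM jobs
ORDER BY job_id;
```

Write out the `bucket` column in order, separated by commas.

11598, 3439, 4988, 13864, 1268, 1708, 3871, 3109, 3897

job_id=100: mem_gb >= 237 OR runtime_s > 5303 → 11598
job_id=101: mem_gb >= 87 OR runtime_s <= 3572 → 3439
job_id=102: ELSE → 4988
job_id=103: mem_gb >= 237 OR runtime_s > 5303 → 13864
job_id=104: mem_gb >= 87 OR runtime_s <= 3572 → 1268
job_id=105: mem_gb >= 87 OR runtime_s <= 3572 → 1708
job_id=106: ELSE → 3871
job_id=107: mem_gb >= 104 AND state = 'done' → 3109
job_id=108: ELSE → 3897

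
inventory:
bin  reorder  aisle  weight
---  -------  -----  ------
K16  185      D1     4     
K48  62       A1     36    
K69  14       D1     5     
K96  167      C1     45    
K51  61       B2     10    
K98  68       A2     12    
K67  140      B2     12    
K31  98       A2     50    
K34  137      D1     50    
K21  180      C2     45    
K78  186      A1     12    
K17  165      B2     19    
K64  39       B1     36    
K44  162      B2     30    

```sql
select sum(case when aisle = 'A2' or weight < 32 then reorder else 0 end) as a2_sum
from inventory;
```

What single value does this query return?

bin=K16: ✓ → 185
bin=K48: ✗
bin=K69: ✓ → 14
bin=K96: ✗
bin=K51: ✓ → 61
bin=K98: ✓ → 68
bin=K67: ✓ → 140
bin=K31: ✓ → 98
bin=K34: ✗
bin=K21: ✗
bin=K78: ✓ → 186
bin=K17: ✓ → 165
bin=K64: ✗
bin=K44: ✓ → 162
a2_sum = 185 + 14 + 61 + 68 + 140 + 98 + 186 + 165 + 162 = 1079

1079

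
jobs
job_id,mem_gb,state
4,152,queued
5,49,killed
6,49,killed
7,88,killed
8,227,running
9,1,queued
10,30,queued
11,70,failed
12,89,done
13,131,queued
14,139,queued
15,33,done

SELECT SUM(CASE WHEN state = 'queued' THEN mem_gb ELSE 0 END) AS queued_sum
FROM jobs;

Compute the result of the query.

453

job_id=4: ✓ → 152
job_id=5: ✗
job_id=6: ✗
job_id=7: ✗
job_id=8: ✗
job_id=9: ✓ → 1
job_id=10: ✓ → 30
job_id=11: ✗
job_id=12: ✗
job_id=13: ✓ → 131
job_id=14: ✓ → 139
job_id=15: ✗
queued_sum = 152 + 1 + 30 + 131 + 139 = 453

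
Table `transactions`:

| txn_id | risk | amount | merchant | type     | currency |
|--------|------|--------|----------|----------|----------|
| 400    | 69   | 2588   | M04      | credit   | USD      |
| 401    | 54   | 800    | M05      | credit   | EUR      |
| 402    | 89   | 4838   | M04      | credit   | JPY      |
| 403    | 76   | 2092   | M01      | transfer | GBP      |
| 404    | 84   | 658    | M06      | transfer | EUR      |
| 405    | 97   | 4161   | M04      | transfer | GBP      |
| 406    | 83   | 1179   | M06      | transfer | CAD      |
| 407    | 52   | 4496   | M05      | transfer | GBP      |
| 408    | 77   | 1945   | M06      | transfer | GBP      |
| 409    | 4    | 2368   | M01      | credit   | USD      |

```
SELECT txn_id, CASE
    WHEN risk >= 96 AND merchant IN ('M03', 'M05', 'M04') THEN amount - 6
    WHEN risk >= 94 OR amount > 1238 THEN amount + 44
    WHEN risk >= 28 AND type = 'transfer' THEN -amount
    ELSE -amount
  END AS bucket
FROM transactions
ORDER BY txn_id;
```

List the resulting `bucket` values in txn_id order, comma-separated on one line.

txn_id=400: risk >= 94 OR amount > 1238 → 2632
txn_id=401: ELSE → -800
txn_id=402: risk >= 94 OR amount > 1238 → 4882
txn_id=403: risk >= 94 OR amount > 1238 → 2136
txn_id=404: risk >= 28 AND type = 'transfer' → -658
txn_id=405: risk >= 96 AND merchant IN ('M03', 'M05', 'M04') → 4155
txn_id=406: risk >= 28 AND type = 'transfer' → -1179
txn_id=407: risk >= 94 OR amount > 1238 → 4540
txn_id=408: risk >= 94 OR amount > 1238 → 1989
txn_id=409: risk >= 94 OR amount > 1238 → 2412

2632, -800, 4882, 2136, -658, 4155, -1179, 4540, 1989, 2412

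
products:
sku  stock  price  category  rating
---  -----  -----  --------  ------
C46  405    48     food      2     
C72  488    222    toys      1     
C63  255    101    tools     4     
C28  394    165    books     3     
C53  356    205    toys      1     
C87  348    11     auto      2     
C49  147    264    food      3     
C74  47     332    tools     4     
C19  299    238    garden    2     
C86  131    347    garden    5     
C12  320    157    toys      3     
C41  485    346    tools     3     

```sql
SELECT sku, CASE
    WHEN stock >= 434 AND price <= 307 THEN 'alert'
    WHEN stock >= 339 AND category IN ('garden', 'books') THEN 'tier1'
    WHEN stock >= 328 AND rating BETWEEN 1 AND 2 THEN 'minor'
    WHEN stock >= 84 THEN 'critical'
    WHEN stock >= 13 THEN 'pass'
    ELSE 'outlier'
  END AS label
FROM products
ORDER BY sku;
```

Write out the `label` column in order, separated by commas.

critical, critical, tier1, critical, minor, critical, minor, critical, alert, pass, critical, minor

sku=C12: stock >= 84 → critical
sku=C19: stock >= 84 → critical
sku=C28: stock >= 339 AND category IN ('garden', 'books') → tier1
sku=C41: stock >= 84 → critical
sku=C46: stock >= 328 AND rating BETWEEN 1 AND 2 → minor
sku=C49: stock >= 84 → critical
sku=C53: stock >= 328 AND rating BETWEEN 1 AND 2 → minor
sku=C63: stock >= 84 → critical
sku=C72: stock >= 434 AND price <= 307 → alert
sku=C74: stock >= 13 → pass
sku=C86: stock >= 84 → critical
sku=C87: stock >= 328 AND rating BETWEEN 1 AND 2 → minor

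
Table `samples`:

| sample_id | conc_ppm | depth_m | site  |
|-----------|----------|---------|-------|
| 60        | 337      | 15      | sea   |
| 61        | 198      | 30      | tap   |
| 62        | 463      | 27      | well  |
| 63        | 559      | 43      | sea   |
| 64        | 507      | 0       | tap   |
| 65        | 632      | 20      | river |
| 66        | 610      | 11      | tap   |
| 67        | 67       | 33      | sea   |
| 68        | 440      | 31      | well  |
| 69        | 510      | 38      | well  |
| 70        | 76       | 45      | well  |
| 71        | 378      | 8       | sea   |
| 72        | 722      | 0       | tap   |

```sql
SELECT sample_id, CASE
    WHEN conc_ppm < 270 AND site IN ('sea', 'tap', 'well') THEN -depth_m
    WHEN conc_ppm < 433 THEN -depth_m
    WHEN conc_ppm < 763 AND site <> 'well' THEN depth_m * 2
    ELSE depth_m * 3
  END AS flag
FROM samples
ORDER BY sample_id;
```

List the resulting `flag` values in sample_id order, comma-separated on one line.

-15, -30, 81, 86, 0, 40, 22, -33, 93, 114, -45, -8, 0

sample_id=60: conc_ppm < 433 → -15
sample_id=61: conc_ppm < 270 AND site IN ('sea', 'tap', 'well') → -30
sample_id=62: ELSE → 81
sample_id=63: conc_ppm < 763 AND site <> 'well' → 86
sample_id=64: conc_ppm < 763 AND site <> 'well' → 0
sample_id=65: conc_ppm < 763 AND site <> 'well' → 40
sample_id=66: conc_ppm < 763 AND site <> 'well' → 22
sample_id=67: conc_ppm < 270 AND site IN ('sea', 'tap', 'well') → -33
sample_id=68: ELSE → 93
sample_id=69: ELSE → 114
sample_id=70: conc_ppm < 270 AND site IN ('sea', 'tap', 'well') → -45
sample_id=71: conc_ppm < 433 → -8
sample_id=72: conc_ppm < 763 AND site <> 'well' → 0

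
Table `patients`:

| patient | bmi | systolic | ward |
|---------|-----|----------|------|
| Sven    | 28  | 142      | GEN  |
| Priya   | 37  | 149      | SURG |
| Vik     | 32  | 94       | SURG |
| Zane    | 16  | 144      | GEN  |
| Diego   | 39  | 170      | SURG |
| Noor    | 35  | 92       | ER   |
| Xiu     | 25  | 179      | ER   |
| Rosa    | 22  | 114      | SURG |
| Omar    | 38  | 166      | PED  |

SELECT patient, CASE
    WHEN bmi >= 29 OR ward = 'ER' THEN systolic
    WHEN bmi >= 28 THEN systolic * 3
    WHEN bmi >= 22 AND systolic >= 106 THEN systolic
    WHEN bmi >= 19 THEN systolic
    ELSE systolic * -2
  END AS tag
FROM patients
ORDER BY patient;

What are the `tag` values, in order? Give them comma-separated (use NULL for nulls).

patient=Diego: bmi >= 29 OR ward = 'ER' → 170
patient=Noor: bmi >= 29 OR ward = 'ER' → 92
patient=Omar: bmi >= 29 OR ward = 'ER' → 166
patient=Priya: bmi >= 29 OR ward = 'ER' → 149
patient=Rosa: bmi >= 22 AND systolic >= 106 → 114
patient=Sven: bmi >= 28 → 426
patient=Vik: bmi >= 29 OR ward = 'ER' → 94
patient=Xiu: bmi >= 29 OR ward = 'ER' → 179
patient=Zane: ELSE → -288

170, 92, 166, 149, 114, 426, 94, 179, -288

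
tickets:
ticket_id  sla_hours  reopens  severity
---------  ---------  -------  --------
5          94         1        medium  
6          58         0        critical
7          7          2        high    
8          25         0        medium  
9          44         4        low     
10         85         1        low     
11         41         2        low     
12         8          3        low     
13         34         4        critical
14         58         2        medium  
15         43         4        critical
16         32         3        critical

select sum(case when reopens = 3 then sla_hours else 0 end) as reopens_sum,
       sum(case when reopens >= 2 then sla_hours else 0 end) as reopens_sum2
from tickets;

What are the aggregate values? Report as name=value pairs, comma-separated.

[reopens_sum: reopens = 3]
ticket_id=5: ✗
ticket_id=6: ✗
ticket_id=7: ✗
ticket_id=8: ✗
ticket_id=9: ✗
ticket_id=10: ✗
ticket_id=11: ✗
ticket_id=12: ✓ → 8
ticket_id=13: ✗
ticket_id=14: ✗
ticket_id=15: ✗
ticket_id=16: ✓ → 32
reopens_sum = 8 + 32 = 40
—
[reopens_sum2: reopens >= 2]
ticket_id=5: ✗
ticket_id=6: ✗
ticket_id=7: ✓ → 7
ticket_id=8: ✗
ticket_id=9: ✓ → 44
ticket_id=10: ✗
ticket_id=11: ✓ → 41
ticket_id=12: ✓ → 8
ticket_id=13: ✓ → 34
ticket_id=14: ✓ → 58
ticket_id=15: ✓ → 43
ticket_id=16: ✓ → 32
reopens_sum2 = 7 + 44 + 41 + 8 + 34 + 58 + 43 + 32 = 267

reopens_sum=40, reopens_sum2=267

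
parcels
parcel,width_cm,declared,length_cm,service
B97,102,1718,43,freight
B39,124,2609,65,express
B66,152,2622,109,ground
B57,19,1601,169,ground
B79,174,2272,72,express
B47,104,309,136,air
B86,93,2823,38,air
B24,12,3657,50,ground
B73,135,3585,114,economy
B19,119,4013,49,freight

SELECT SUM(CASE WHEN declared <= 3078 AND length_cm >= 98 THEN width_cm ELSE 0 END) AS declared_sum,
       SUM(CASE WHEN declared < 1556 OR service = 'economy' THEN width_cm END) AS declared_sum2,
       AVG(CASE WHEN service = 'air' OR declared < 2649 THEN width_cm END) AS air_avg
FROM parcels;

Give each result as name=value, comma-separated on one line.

declared_sum=275, declared_sum2=239, air_avg=109.7142857143

[declared_sum: declared <= 3078 AND length_cm >= 98]
parcel=B97: ✗
parcel=B39: ✗
parcel=B66: ✓ → 152
parcel=B57: ✓ → 19
parcel=B79: ✗
parcel=B47: ✓ → 104
parcel=B86: ✗
parcel=B24: ✗
parcel=B73: ✗
parcel=B19: ✗
declared_sum = 152 + 19 + 104 = 275
—
[declared_sum2: declared < 1556 OR service = 'economy']
parcel=B97: ✗
parcel=B39: ✗
parcel=B66: ✗
parcel=B57: ✗
parcel=B79: ✗
parcel=B47: ✓ → 104
parcel=B86: ✗
parcel=B24: ✗
parcel=B73: ✓ → 135
parcel=B19: ✗
declared_sum2 = 104 + 135 = 239
—
[air_avg: service = 'air' OR declared < 2649]
parcel=B97: ✓ → 102
parcel=B39: ✓ → 124
parcel=B66: ✓ → 152
parcel=B57: ✓ → 19
parcel=B79: ✓ → 174
parcel=B47: ✓ → 104
parcel=B86: ✓ → 93
parcel=B24: ✗
parcel=B73: ✗
parcel=B19: ✗
air_avg = (102 + 124 + 152 + 19 + 174 + 104 + 93) / 7 = 109.7142857143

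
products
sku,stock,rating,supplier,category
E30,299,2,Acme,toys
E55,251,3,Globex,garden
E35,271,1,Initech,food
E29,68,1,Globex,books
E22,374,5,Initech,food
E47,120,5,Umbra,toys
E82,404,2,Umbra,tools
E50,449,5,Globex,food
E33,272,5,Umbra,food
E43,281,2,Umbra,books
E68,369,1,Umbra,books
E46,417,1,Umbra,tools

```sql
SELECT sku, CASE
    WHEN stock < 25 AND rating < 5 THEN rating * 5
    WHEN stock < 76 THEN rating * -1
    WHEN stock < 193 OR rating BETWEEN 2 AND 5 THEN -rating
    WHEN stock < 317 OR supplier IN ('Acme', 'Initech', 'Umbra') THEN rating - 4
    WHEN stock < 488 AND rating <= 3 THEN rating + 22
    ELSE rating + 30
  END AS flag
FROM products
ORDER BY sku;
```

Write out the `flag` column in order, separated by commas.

sku=E22: stock < 193 OR rating BETWEEN 2 AND 5 → -5
sku=E29: stock < 76 → -1
sku=E30: stock < 193 OR rating BETWEEN 2 AND 5 → -2
sku=E33: stock < 193 OR rating BETWEEN 2 AND 5 → -5
sku=E35: stock < 317 OR supplier IN ('Acme', 'Initech', 'Umbra') → -3
sku=E43: stock < 193 OR rating BETWEEN 2 AND 5 → -2
sku=E46: stock < 317 OR supplier IN ('Acme', 'Initech', 'Umbra') → -3
sku=E47: stock < 193 OR rating BETWEEN 2 AND 5 → -5
sku=E50: stock < 193 OR rating BETWEEN 2 AND 5 → -5
sku=E55: stock < 193 OR rating BETWEEN 2 AND 5 → -3
sku=E68: stock < 317 OR supplier IN ('Acme', 'Initech', 'Umbra') → -3
sku=E82: stock < 193 OR rating BETWEEN 2 AND 5 → -2

-5, -1, -2, -5, -3, -2, -3, -5, -5, -3, -3, -2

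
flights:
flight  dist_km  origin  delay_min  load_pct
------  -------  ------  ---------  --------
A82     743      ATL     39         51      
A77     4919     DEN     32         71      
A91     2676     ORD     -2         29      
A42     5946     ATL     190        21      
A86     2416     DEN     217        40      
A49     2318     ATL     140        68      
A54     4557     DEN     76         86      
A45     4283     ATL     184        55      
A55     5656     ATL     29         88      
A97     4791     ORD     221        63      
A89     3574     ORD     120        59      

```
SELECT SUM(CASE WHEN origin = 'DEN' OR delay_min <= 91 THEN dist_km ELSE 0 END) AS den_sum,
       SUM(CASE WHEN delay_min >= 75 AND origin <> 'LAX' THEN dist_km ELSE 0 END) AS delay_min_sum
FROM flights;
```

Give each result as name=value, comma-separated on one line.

den_sum=20967, delay_min_sum=27885

[den_sum: origin = 'DEN' OR delay_min <= 91]
flight=A82: ✓ → 743
flight=A77: ✓ → 4919
flight=A91: ✓ → 2676
flight=A42: ✗
flight=A86: ✓ → 2416
flight=A49: ✗
flight=A54: ✓ → 4557
flight=A45: ✗
flight=A55: ✓ → 5656
flight=A97: ✗
flight=A89: ✗
den_sum = 743 + 4919 + 2676 + 2416 + 4557 + 5656 = 20967
—
[delay_min_sum: delay_min >= 75 AND origin <> 'LAX']
flight=A82: ✗
flight=A77: ✗
flight=A91: ✗
flight=A42: ✓ → 5946
flight=A86: ✓ → 2416
flight=A49: ✓ → 2318
flight=A54: ✓ → 4557
flight=A45: ✓ → 4283
flight=A55: ✗
flight=A97: ✓ → 4791
flight=A89: ✓ → 3574
delay_min_sum = 5946 + 2416 + 2318 + 4557 + 4283 + 4791 + 3574 = 27885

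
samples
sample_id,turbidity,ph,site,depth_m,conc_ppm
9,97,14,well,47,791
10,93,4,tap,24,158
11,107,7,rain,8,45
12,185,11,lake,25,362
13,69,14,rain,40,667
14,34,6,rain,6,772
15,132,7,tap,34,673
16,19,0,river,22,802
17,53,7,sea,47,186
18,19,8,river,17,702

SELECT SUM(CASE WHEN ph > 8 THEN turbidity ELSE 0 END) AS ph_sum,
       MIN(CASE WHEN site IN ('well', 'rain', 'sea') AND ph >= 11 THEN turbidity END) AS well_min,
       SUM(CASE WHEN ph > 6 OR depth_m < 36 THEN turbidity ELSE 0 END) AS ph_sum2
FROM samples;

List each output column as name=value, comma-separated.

[ph_sum: ph > 8]
sample_id=9: ✓ → 97
sample_id=10: ✗
sample_id=11: ✗
sample_id=12: ✓ → 185
sample_id=13: ✓ → 69
sample_id=14: ✗
sample_id=15: ✗
sample_id=16: ✗
sample_id=17: ✗
sample_id=18: ✗
ph_sum = 97 + 185 + 69 = 351
—
[well_min: site IN ('well', 'rain', 'sea') AND ph >= 11]
sample_id=9: ✓ → 97
sample_id=10: ✗
sample_id=11: ✗
sample_id=12: ✗
sample_id=13: ✓ → 69
sample_id=14: ✗
sample_id=15: ✗
sample_id=16: ✗
sample_id=17: ✗
sample_id=18: ✗
well_min = MIN(97, 69) = 69
—
[ph_sum2: ph > 6 OR depth_m < 36]
sample_id=9: ✓ → 97
sample_id=10: ✓ → 93
sample_id=11: ✓ → 107
sample_id=12: ✓ → 185
sample_id=13: ✓ → 69
sample_id=14: ✓ → 34
sample_id=15: ✓ → 132
sample_id=16: ✓ → 19
sample_id=17: ✓ → 53
sample_id=18: ✓ → 19
ph_sum2 = 97 + 93 + 107 + 185 + 69 + 34 + 132 + 19 + 53 + 19 = 808

ph_sum=351, well_min=69, ph_sum2=808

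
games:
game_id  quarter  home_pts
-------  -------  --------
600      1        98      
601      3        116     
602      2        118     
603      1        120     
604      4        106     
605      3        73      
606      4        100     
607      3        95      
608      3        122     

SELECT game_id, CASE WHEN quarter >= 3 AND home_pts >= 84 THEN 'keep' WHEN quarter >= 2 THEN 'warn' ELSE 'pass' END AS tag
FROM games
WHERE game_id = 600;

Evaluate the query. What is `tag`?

pass

game_id = 600: quarter=1, home_pts=98.
quarter >= 3 AND home_pts >= 84 → false
quarter >= 2 → false
No prior WHEN matched → ELSE → pass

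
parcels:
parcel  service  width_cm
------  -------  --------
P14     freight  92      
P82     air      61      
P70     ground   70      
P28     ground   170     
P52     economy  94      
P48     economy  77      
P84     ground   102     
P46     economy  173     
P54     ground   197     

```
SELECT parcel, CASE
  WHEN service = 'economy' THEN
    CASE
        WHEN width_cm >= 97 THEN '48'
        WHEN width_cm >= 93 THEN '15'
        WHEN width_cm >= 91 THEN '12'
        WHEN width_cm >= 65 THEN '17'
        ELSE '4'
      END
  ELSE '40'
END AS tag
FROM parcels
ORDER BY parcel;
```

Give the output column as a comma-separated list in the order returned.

parcel=P14: service='freight' → outer ELSE → 40
parcel=P28: service='ground' → outer ELSE → 40
parcel=P46: service='economy' → inner[width_cm >= 97] → 48
parcel=P48: service='economy' → inner[width_cm >= 65] → 17
parcel=P52: service='economy' → inner[width_cm >= 93] → 15
parcel=P54: service='ground' → outer ELSE → 40
parcel=P70: service='ground' → outer ELSE → 40
parcel=P82: service='air' → outer ELSE → 40
parcel=P84: service='ground' → outer ELSE → 40

40, 40, 48, 17, 15, 40, 40, 40, 40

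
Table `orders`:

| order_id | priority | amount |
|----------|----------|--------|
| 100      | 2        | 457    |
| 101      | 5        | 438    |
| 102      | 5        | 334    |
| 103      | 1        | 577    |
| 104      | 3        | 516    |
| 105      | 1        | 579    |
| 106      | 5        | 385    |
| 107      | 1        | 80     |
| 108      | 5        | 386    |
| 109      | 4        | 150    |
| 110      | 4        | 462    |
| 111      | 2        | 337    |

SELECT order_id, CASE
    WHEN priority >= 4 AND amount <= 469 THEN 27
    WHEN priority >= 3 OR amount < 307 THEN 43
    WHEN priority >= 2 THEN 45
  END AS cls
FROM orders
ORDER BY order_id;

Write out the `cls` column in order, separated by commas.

order_id=100: priority >= 2 → 45
order_id=101: priority >= 4 AND amount <= 469 → 27
order_id=102: priority >= 4 AND amount <= 469 → 27
order_id=103: (no match → NULL) → NULL
order_id=104: priority >= 3 OR amount < 307 → 43
order_id=105: (no match → NULL) → NULL
order_id=106: priority >= 4 AND amount <= 469 → 27
order_id=107: priority >= 3 OR amount < 307 → 43
order_id=108: priority >= 4 AND amount <= 469 → 27
order_id=109: priority >= 4 AND amount <= 469 → 27
order_id=110: priority >= 4 AND amount <= 469 → 27
order_id=111: priority >= 2 → 45

45, 27, 27, NULL, 43, NULL, 27, 43, 27, 27, 27, 45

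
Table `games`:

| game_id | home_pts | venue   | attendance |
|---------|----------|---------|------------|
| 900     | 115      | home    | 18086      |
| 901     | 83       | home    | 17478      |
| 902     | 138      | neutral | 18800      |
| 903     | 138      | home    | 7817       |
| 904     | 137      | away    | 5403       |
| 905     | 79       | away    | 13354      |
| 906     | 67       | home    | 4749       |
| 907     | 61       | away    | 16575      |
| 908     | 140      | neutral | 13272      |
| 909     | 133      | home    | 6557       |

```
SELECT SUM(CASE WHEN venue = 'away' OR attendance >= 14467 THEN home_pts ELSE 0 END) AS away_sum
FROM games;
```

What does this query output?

game_id=900: ✓ → 115
game_id=901: ✓ → 83
game_id=902: ✓ → 138
game_id=903: ✗
game_id=904: ✓ → 137
game_id=905: ✓ → 79
game_id=906: ✗
game_id=907: ✓ → 61
game_id=908: ✗
game_id=909: ✗
away_sum = 115 + 83 + 138 + 137 + 79 + 61 = 613

613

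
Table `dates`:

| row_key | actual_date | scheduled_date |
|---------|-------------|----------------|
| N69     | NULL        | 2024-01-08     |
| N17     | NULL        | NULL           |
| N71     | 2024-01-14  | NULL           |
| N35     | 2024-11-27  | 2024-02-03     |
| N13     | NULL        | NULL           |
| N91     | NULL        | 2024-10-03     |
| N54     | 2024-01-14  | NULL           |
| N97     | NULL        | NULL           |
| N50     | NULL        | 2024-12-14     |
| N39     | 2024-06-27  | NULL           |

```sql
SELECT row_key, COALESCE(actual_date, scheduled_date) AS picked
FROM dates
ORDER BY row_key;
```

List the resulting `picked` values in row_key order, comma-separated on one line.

row_key=N13: actual_date=NULL, scheduled_date=NULL (all NULL) → NULL
row_key=N17: actual_date=NULL, scheduled_date=NULL (all NULL) → NULL
row_key=N35: actual_date=2024-11-27 → 2024-11-27
row_key=N39: actual_date=2024-06-27 → 2024-06-27
row_key=N50: actual_date=NULL, scheduled_date=2024-12-14 → 2024-12-14
row_key=N54: actual_date=2024-01-14 → 2024-01-14
row_key=N69: actual_date=NULL, scheduled_date=2024-01-08 → 2024-01-08
row_key=N71: actual_date=2024-01-14 → 2024-01-14
row_key=N91: actual_date=NULL, scheduled_date=2024-10-03 → 2024-10-03
row_key=N97: actual_date=NULL, scheduled_date=NULL (all NULL) → NULL

NULL, NULL, 2024-11-27, 2024-06-27, 2024-12-14, 2024-01-14, 2024-01-08, 2024-01-14, 2024-10-03, NULL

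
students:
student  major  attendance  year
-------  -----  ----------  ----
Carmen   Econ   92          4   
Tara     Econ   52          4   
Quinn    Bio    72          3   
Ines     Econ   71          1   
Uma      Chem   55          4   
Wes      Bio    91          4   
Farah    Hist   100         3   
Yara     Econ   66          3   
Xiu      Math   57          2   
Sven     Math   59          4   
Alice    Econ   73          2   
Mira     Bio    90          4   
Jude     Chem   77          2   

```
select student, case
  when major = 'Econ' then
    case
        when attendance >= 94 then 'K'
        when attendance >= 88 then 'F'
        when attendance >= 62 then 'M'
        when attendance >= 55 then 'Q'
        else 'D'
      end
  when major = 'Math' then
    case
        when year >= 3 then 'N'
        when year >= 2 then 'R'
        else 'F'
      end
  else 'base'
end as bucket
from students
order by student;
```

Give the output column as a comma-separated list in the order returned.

M, F, base, M, base, base, base, N, D, base, base, R, M

student=Alice: major='Econ' → inner[attendance >= 62] → M
student=Carmen: major='Econ' → inner[attendance >= 88] → F
student=Farah: major='Hist' → outer ELSE → base
student=Ines: major='Econ' → inner[attendance >= 62] → M
student=Jude: major='Chem' → outer ELSE → base
student=Mira: major='Bio' → outer ELSE → base
student=Quinn: major='Bio' → outer ELSE → base
student=Sven: major='Math' → inner[year >= 3] → N
student=Tara: major='Econ' → inner[ELSE] → D
student=Uma: major='Chem' → outer ELSE → base
student=Wes: major='Bio' → outer ELSE → base
student=Xiu: major='Math' → inner[year >= 2] → R
student=Yara: major='Econ' → inner[attendance >= 62] → M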